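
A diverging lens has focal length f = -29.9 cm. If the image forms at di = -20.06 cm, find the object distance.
1/do = 1/f − 1/di → do = 60.95 cm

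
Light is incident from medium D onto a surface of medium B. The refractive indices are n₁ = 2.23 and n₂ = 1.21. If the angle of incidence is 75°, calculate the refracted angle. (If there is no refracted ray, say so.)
sin θ₂ = (n₁/n₂)·sin θ₁ = 1.78 > 1, so there is no refracted ray — the light undergoes total internal reflection.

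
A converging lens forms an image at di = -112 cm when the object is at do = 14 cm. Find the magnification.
M = −di/do = 8 (upright image)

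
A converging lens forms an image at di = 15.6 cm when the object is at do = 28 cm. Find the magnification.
M = −di/do = -0.5571 (inverted image)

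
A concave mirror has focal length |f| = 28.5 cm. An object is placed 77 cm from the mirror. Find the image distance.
f = +28.5 cm (concave); 1/di = 1/f − 1/do → di = 45.25 cm (real image, in front of mirror)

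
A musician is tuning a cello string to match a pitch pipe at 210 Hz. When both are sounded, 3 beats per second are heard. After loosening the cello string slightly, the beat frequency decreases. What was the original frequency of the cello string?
213 Hz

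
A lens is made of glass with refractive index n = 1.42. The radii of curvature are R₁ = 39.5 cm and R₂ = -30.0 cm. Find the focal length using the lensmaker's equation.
1/f = (n − 1)(1/R₁ − 1/R₂) → f = 40.6 cm (converging lens)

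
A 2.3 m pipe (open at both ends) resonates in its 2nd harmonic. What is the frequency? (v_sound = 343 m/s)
fₙ = nv/(2L) = 149.1 Hz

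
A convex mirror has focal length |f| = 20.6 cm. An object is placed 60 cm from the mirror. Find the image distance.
f = −20.6 cm (convex); 1/di = 1/f − 1/do → di = -15.33 cm (virtual image, behind mirror)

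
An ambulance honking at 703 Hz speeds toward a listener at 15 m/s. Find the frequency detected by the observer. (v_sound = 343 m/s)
f_obs = f·v/(v − v_s) = 735.1 Hz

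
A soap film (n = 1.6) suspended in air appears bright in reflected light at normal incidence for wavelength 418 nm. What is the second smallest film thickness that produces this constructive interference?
2nt = (m − ½)λ with m = 2 → t = (m − ½)λ/(2n) = 195.9 nm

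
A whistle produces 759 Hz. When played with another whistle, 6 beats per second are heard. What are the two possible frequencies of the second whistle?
f₂ = 759 ± 6 Hz → 765 Hz or 753 Hz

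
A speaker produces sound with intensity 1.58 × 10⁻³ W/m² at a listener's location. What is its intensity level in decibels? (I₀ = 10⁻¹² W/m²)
β = 10·log₁₀(I/I₀) = 91.99 dB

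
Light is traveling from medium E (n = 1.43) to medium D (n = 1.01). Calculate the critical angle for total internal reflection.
θc = arcsin(n₂/n₁) = 44.93°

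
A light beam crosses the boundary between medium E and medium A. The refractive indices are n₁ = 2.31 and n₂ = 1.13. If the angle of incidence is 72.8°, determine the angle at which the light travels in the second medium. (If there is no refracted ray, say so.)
sin θ₂ = (n₁/n₂)·sin θ₁ = 1.953 > 1, so there is no refracted ray — the light undergoes total internal reflection.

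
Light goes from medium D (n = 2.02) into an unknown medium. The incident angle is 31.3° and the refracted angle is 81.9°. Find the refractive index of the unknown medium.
n₂ = n₁·sin θ₁ / sin θ₂ = 1.06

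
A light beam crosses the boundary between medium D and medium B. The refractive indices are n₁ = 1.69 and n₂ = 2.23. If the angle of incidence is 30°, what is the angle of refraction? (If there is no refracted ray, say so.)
sin θ₂ = (n₁/n₂)·sin θ₁ = 0.3789 → θ₂ = 22.27°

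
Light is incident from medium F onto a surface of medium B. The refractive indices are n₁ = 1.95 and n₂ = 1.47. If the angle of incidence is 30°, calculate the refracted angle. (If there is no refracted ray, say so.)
sin θ₂ = (n₁/n₂)·sin θ₁ = 0.6633 → θ₂ = 41.55°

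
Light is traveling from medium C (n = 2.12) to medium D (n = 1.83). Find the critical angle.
θc = arcsin(n₂/n₁) = 59.68°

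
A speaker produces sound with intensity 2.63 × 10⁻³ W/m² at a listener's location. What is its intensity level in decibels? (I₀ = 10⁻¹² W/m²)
β = 10·log₁₀(I/I₀) = 94.2 dB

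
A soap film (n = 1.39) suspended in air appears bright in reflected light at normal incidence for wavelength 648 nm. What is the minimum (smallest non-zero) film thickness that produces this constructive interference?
2nt = (m − ½)λ with m = 1 → t = (m − ½)λ/(2n) = 116.5 nm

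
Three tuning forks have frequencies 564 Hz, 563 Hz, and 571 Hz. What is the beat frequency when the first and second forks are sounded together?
1 Hz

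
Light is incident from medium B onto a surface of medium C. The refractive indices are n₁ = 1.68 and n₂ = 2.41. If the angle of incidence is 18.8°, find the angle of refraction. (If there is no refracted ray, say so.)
sin θ₂ = (n₁/n₂)·sin θ₁ = 0.2246 → θ₂ = 12.98°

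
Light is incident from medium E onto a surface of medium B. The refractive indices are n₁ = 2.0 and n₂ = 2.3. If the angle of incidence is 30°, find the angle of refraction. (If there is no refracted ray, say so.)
sin θ₂ = (n₁/n₂)·sin θ₁ = 0.4348 → θ₂ = 25.77°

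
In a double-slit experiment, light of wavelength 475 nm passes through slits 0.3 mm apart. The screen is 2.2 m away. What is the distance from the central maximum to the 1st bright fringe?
y = mλL/d = 3.483 mm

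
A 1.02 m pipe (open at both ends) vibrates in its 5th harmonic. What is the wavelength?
λₙ = 2L/n = 0.408 m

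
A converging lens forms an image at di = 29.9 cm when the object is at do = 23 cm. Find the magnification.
M = −di/do = -1.3 (inverted image)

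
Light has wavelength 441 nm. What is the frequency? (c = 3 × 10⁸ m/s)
f = c/λ = 6.803 × 10¹⁴ Hz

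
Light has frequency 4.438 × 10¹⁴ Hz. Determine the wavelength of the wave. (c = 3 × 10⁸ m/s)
λ = c/f = 676 nm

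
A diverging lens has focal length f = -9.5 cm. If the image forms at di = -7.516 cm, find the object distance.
1/do = 1/f − 1/di → do = 35.99 cm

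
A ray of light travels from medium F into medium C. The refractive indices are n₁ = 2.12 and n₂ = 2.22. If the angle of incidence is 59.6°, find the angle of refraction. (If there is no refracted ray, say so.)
sin θ₂ = (n₁/n₂)·sin θ₁ = 0.8237 → θ₂ = 55.45°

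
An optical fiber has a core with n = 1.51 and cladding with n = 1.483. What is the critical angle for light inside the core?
θc = arcsin(n_cladding/n_core) = 79.15°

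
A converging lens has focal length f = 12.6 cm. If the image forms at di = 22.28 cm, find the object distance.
1/do = 1/f − 1/di → do = 29 cm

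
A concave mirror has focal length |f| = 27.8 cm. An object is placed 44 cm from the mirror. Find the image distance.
f = +27.8 cm (concave); 1/di = 1/f − 1/do → di = 75.51 cm (real image, in front of mirror)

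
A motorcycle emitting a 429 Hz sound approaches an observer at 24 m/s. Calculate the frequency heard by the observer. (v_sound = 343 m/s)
f_obs = f·v/(v − v_s) = 461.3 Hz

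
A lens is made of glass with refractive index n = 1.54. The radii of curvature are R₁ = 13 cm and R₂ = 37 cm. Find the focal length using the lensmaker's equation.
1/f = (n − 1)(1/R₁ − 1/R₂) → f = 37.11 cm (converging lens)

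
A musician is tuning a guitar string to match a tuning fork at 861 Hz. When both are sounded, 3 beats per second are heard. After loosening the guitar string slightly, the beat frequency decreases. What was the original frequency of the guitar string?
864 Hz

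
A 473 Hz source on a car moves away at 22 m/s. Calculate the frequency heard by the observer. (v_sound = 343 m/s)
f_obs = f·v/(v + v_s) = 444.5 Hz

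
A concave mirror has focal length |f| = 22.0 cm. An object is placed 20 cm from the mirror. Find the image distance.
f = +22.0 cm (concave); 1/di = 1/f − 1/do → di = -220 cm (virtual image, behind mirror)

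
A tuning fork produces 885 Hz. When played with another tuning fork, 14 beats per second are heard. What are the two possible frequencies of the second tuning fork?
f₂ = 885 ± 14 Hz → 899 Hz or 871 Hz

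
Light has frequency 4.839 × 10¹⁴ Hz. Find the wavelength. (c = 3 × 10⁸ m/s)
λ = c/f = 620 nm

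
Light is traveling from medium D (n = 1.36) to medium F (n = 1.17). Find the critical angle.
θc = arcsin(n₂/n₁) = 59.35°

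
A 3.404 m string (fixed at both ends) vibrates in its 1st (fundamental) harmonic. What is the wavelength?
λₙ = 2L/n = 6.808 m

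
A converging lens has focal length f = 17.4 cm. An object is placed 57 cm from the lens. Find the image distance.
1/di = 1/f − 1/do → di = 25.05 cm (real image)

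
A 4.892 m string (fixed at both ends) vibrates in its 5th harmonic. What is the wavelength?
λₙ = 2L/n = 1.957 m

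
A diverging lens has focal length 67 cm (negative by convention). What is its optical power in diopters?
P = 1/f = -1.493 D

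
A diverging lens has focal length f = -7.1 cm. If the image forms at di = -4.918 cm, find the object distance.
1/do = 1/f − 1/di → do = 16 cm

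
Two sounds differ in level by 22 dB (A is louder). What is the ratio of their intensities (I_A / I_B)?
I_A/I_B = 10^(Δβ/10) = 158.5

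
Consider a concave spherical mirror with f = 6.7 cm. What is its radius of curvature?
R = 2|f| = 13.4 cm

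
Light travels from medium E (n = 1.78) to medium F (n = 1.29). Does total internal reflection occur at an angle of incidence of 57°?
θc = arcsin(n₂/n₁) = 46.45°; 57° > θc, so yes — total internal reflection.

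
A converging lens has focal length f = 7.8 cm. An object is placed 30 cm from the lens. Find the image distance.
1/di = 1/f − 1/do → di = 10.54 cm (real image)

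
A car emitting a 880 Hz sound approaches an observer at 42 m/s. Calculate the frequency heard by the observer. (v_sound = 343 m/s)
f_obs = f·v/(v − v_s) = 1003 Hz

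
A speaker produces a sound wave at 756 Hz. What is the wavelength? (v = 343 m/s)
λ = v/f = 0.4537 m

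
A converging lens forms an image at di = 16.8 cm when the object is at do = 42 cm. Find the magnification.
M = −di/do = -0.4 (inverted image)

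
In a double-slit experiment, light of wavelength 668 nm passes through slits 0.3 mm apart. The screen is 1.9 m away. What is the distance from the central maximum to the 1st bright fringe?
y = mλL/d = 4.231 mm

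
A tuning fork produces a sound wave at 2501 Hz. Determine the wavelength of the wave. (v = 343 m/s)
λ = v/f = 0.1371 m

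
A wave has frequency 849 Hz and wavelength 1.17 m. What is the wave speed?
v = fλ = 993.3 m/s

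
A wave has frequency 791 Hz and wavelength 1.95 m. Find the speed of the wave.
v = fλ = 1542 m/s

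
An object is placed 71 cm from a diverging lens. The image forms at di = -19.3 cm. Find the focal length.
1/f = 1/do + 1/di → f = -26.5 cm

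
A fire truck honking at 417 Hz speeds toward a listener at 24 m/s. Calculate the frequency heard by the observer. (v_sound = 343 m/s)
f_obs = f·v/(v − v_s) = 448.4 Hz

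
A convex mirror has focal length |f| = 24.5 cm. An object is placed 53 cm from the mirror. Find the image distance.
f = −24.5 cm (convex); 1/di = 1/f − 1/do → di = -16.75 cm (virtual image, behind mirror)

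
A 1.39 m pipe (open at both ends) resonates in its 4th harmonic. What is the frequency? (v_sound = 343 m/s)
fₙ = nv/(2L) = 493.5 Hz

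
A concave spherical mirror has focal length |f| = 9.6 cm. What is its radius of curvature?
R = 2|f| = 19.2 cm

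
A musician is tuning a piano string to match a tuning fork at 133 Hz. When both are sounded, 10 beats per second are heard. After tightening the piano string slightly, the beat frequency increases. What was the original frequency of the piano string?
143 Hz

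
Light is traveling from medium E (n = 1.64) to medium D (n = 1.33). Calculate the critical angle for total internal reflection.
θc = arcsin(n₂/n₁) = 54.19°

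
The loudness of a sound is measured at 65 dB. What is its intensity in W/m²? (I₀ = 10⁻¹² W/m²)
I = I₀·10^(β/10) = 3.16 × 10⁻⁶ W/m²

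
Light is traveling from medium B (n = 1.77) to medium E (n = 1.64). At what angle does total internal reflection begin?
θc = arcsin(n₂/n₁) = 67.9°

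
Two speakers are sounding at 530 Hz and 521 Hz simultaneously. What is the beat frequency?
9 Hz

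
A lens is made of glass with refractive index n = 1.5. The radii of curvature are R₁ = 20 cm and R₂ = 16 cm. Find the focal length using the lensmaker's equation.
1/f = (n − 1)(1/R₁ − 1/R₂) → f = -160 cm (diverging lens)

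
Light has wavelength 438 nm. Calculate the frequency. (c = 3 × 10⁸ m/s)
f = c/λ = 6.849 × 10¹⁴ Hz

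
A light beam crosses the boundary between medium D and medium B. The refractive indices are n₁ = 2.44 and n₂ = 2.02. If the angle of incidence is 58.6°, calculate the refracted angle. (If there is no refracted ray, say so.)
sin θ₂ = (n₁/n₂)·sin θ₁ = 1.031 > 1, so there is no refracted ray — the light undergoes total internal reflection.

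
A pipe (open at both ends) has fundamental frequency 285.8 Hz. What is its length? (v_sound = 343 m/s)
L = v/(2f₁) = 0.6001 m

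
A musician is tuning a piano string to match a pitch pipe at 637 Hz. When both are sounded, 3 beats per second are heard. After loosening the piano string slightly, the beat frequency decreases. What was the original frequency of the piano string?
640 Hz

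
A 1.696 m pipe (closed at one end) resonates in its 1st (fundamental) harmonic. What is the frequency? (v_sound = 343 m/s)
fₙ = nv/(4L) = 50.56 Hz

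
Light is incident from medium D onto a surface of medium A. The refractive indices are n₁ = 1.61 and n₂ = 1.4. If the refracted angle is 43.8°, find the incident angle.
sin θ₁ = (n₂/n₁)·sin θ₂ → θ₁ = 37°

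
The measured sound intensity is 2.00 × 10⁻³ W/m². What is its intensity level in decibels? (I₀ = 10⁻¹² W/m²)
β = 10·log₁₀(I/I₀) = 93.01 dB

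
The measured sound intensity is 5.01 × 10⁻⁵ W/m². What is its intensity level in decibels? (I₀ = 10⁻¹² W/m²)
β = 10·log₁₀(I/I₀) = 77 dB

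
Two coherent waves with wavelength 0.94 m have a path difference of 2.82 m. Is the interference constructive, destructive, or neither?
constructive — path difference = 3λ, a whole number of wavelengths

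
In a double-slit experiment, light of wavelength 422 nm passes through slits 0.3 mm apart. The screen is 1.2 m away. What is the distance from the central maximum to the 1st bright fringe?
y = mλL/d = 1.688 mm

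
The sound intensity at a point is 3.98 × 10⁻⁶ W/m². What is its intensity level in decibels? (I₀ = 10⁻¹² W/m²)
β = 10·log₁₀(I/I₀) = 66 dB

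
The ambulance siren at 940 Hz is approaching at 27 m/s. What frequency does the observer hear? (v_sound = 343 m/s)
f_obs = f·v/(v − v_s) = 1020 Hz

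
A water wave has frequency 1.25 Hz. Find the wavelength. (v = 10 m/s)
λ = v/f = 8 m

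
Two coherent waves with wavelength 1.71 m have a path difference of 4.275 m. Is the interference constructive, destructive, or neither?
destructive — path difference = 2.5λ, an odd multiple of λ/2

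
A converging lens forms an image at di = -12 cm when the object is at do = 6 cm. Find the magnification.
M = −di/do = 2 (upright image)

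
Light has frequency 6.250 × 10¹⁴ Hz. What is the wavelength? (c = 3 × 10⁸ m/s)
λ = c/f = 480 nm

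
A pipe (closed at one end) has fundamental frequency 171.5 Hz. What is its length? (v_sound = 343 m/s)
L = v/(4f₁) = 0.5 m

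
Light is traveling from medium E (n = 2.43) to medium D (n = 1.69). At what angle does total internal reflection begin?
θc = arcsin(n₂/n₁) = 44.06°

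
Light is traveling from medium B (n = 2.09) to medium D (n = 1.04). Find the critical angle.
θc = arcsin(n₂/n₁) = 29.84°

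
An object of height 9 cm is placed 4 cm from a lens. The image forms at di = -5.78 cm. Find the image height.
hi = (-di/do) × ho = 13.01 cm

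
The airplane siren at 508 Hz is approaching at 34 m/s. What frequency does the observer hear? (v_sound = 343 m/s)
f_obs = f·v/(v − v_s) = 563.9 Hz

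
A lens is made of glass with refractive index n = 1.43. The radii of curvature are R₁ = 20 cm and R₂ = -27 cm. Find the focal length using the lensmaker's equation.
1/f = (n − 1)(1/R₁ − 1/R₂) → f = 26.72 cm (converging lens)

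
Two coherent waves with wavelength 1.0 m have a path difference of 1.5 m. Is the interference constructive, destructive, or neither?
destructive — path difference = 1.5λ, an odd multiple of λ/2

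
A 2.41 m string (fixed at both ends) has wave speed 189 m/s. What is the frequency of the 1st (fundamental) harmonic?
fₙ = nv/(2L) = 39.21 Hz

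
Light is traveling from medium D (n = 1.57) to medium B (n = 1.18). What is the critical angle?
θc = arcsin(n₂/n₁) = 48.73°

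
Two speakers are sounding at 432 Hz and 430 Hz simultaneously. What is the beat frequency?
2 Hz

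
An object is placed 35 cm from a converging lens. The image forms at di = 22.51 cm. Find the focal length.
1/f = 1/do + 1/di → f = 13.7 cm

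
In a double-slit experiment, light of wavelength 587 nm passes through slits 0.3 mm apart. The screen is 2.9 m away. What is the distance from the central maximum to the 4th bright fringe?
y = mλL/d = 22.7 mm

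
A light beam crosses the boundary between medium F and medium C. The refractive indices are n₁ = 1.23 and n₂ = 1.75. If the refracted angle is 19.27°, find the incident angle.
sin θ₁ = (n₂/n₁)·sin θ₂ → θ₁ = 28°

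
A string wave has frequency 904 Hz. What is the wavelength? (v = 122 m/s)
λ = v/f = 0.135 m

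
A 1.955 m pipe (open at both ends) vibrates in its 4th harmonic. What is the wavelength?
λₙ = 2L/n = 0.9775 m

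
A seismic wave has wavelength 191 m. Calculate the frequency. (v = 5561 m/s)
f = v/λ = 29.12 Hz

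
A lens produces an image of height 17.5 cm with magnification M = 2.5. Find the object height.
ho = |hi|/|M| = 7 cm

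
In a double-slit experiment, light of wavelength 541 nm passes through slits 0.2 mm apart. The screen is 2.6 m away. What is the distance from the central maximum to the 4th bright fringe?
y = mλL/d = 28.13 mm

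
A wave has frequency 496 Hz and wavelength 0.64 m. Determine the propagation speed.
v = fλ = 317.4 m/s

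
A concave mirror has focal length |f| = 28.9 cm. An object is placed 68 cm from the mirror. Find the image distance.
f = +28.9 cm (concave); 1/di = 1/f − 1/do → di = 50.26 cm (real image, in front of mirror)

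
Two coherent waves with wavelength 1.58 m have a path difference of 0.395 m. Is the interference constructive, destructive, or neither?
neither (partial) — path difference = 0.25λ, neither a whole number of wavelengths nor an odd multiple of λ/2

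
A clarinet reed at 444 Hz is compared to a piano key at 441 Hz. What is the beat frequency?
3 Hz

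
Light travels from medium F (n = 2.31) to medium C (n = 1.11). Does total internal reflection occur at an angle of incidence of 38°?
θc = arcsin(n₂/n₁) = 28.72°; 38° > θc, so yes — total internal reflection.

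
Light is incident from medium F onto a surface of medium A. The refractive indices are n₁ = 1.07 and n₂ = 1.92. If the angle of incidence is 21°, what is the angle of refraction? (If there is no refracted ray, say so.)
sin θ₂ = (n₁/n₂)·sin θ₁ = 0.1997 → θ₂ = 11.52°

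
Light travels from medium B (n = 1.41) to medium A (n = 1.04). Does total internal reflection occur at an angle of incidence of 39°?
θc = arcsin(n₂/n₁) = 47.53°; 39° < θc, so no — the ray refracts.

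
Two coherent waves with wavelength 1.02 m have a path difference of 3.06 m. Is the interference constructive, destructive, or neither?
constructive — path difference = 3λ, a whole number of wavelengths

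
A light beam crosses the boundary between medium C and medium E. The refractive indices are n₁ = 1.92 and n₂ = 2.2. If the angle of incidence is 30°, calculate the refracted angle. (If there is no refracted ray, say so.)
sin θ₂ = (n₁/n₂)·sin θ₁ = 0.4364 → θ₂ = 25.87°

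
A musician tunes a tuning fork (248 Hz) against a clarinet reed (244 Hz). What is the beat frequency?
4 Hz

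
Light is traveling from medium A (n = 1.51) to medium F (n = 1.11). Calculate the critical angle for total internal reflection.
θc = arcsin(n₂/n₁) = 47.32°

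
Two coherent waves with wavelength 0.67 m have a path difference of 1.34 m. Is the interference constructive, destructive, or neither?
constructive — path difference = 2λ, a whole number of wavelengths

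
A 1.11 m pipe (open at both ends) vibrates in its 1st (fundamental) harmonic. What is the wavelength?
λₙ = 2L/n = 2.22 m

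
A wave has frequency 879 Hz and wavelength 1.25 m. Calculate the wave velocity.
v = fλ = 1099 m/s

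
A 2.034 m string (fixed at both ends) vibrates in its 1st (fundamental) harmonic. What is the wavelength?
λₙ = 2L/n = 4.068 m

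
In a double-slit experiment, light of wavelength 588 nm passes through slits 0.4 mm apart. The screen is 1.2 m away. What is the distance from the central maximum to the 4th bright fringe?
y = mλL/d = 7.056 mm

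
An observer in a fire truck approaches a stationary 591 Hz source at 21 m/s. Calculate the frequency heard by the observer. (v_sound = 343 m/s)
f_obs = f·(v + v_o)/v = 627.2 Hz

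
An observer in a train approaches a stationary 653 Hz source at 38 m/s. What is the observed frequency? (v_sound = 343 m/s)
f_obs = f·(v + v_o)/v = 725.3 Hz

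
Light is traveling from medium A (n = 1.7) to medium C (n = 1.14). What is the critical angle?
θc = arcsin(n₂/n₁) = 42.11°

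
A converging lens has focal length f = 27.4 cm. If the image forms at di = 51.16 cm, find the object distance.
1/do = 1/f − 1/di → do = 59 cm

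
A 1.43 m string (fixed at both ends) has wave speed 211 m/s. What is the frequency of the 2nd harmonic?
fₙ = nv/(2L) = 147.6 Hz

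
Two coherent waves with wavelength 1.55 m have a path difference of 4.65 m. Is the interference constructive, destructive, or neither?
constructive — path difference = 3λ, a whole number of wavelengths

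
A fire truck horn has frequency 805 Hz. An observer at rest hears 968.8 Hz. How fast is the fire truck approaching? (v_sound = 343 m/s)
v_s = v·(1 − f/f_obs) = 57.99 m/s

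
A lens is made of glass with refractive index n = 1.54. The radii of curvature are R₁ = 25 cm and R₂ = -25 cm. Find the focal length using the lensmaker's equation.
1/f = (n − 1)(1/R₁ − 1/R₂) → f = 23.15 cm (converging lens)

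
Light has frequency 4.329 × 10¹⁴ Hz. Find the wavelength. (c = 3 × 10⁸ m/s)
λ = c/f = 693 nm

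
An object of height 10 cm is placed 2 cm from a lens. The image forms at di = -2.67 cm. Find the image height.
hi = (-di/do) × ho = 13.35 cm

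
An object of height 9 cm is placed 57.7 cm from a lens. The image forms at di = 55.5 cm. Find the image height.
hi = (-di/do) × ho = -8.657 cm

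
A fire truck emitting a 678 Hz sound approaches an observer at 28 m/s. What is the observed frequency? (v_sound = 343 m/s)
f_obs = f·v/(v − v_s) = 738.3 Hz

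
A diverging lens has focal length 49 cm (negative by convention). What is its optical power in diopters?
P = 1/f = -2.041 D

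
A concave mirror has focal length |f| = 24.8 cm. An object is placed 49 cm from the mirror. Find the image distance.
f = +24.8 cm (concave); 1/di = 1/f − 1/do → di = 50.21 cm (real image, in front of mirror)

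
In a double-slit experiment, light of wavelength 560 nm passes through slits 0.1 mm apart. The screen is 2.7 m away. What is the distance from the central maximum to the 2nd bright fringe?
y = mλL/d = 30.24 mm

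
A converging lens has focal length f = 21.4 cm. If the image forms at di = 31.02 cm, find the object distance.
1/do = 1/f − 1/di → do = 69 cm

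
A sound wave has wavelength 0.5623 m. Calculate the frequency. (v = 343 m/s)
f = v/λ = 610 Hz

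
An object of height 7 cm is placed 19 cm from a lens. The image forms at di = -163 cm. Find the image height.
hi = (-di/do) × ho = 60.05 cm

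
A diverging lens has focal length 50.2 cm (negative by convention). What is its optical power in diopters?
P = 1/f = -1.992 D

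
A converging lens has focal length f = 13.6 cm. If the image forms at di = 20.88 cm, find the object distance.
1/do = 1/f − 1/di → do = 39.01 cm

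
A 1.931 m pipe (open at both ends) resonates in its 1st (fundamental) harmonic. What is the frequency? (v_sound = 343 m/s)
fₙ = nv/(2L) = 88.81 Hz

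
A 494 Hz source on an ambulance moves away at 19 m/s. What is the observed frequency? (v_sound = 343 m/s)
f_obs = f·v/(v + v_s) = 468.1 Hz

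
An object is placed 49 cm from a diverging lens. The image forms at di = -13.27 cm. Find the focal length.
1/f = 1/do + 1/di → f = -18.2 cm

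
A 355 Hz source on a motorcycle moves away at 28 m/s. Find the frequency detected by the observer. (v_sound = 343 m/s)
f_obs = f·v/(v + v_s) = 328.2 Hz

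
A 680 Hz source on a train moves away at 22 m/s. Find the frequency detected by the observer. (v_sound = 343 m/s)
f_obs = f·v/(v + v_s) = 639 Hz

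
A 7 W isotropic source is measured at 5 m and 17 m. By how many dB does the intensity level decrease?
Δβ = 20·log₁₀(r₂/r₁) = 10.63 dB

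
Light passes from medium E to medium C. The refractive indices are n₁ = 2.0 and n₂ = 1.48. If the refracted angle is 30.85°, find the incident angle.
sin θ₁ = (n₂/n₁)·sin θ₂ → θ₁ = 22.3°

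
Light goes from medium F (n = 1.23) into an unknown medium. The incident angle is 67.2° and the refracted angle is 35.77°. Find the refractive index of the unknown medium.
n₂ = n₁·sin θ₁ / sin θ₂ = 1.94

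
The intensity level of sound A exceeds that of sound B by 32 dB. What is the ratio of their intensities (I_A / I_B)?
I_A/I_B = 10^(Δβ/10) = 1585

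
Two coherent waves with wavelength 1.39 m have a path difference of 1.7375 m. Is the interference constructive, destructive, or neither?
neither (partial) — path difference = 1.25λ, neither a whole number of wavelengths nor an odd multiple of λ/2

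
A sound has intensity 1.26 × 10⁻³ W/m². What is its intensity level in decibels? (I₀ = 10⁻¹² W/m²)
β = 10·log₁₀(I/I₀) = 91 dB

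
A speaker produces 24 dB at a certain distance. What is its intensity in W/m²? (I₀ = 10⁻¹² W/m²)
I = I₀·10^(β/10) = 2.51 × 10⁻¹⁰ W/m²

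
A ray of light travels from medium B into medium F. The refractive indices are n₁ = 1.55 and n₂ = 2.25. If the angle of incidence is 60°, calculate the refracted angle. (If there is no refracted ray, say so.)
sin θ₂ = (n₁/n₂)·sin θ₁ = 0.5966 → θ₂ = 36.63°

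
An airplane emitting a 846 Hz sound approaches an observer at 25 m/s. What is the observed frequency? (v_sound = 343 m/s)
f_obs = f·v/(v − v_s) = 912.5 Hz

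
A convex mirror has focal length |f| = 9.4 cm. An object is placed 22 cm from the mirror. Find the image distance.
f = −9.4 cm (convex); 1/di = 1/f − 1/do → di = -6.586 cm (virtual image, behind mirror)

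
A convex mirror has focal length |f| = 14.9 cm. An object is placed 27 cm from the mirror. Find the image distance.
f = −14.9 cm (convex); 1/di = 1/f − 1/do → di = -9.601 cm (virtual image, behind mirror)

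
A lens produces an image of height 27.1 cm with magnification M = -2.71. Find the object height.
ho = |hi|/|M| = 10 cm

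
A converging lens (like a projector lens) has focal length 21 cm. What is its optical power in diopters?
P = 1/f = 4.762 D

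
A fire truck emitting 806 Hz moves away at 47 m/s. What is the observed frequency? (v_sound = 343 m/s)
f_obs = f·v/(v + v_s) = 708.9 Hz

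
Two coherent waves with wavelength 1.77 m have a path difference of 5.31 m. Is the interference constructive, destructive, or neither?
constructive — path difference = 3λ, a whole number of wavelengths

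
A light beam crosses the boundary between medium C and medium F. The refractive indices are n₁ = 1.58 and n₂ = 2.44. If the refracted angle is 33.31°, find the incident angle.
sin θ₁ = (n₂/n₁)·sin θ₂ → θ₁ = 58°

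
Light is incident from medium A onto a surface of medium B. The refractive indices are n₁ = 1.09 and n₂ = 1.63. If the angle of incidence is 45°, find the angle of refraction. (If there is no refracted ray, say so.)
sin θ₂ = (n₁/n₂)·sin θ₁ = 0.4729 → θ₂ = 28.22°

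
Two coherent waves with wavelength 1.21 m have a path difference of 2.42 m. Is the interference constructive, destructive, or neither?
constructive — path difference = 2λ, a whole number of wavelengths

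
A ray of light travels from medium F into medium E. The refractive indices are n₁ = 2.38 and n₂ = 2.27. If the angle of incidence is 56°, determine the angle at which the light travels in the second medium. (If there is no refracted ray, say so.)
sin θ₂ = (n₁/n₂)·sin θ₁ = 0.8692 → θ₂ = 60.37°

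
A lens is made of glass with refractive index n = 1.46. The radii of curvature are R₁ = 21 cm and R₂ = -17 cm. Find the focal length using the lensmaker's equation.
1/f = (n − 1)(1/R₁ − 1/R₂) → f = 20.42 cm (converging lens)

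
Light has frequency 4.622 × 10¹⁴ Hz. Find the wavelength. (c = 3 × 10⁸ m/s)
λ = c/f = 649.1 nm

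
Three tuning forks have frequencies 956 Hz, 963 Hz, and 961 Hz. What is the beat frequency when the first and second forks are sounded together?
7 Hz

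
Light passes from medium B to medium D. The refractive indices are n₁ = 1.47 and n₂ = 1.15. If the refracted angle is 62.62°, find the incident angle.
sin θ₁ = (n₂/n₁)·sin θ₂ → θ₁ = 44°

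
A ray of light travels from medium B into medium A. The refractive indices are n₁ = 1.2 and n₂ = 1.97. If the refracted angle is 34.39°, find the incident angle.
sin θ₁ = (n₂/n₁)·sin θ₂ → θ₁ = 68.01°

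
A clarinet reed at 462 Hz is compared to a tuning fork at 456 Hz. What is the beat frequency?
6 Hz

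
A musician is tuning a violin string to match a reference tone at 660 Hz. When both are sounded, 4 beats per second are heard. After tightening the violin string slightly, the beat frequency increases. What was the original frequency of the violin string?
664 Hz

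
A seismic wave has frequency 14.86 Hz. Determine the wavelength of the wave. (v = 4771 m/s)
λ = v/f = 321.1 m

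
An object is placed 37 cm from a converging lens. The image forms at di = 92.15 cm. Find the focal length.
1/f = 1/do + 1/di → f = 26.4 cm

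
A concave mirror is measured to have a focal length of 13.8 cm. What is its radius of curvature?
R = 2|f| = 27.6 cm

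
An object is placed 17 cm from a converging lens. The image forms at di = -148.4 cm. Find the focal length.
1/f = 1/do + 1/di → f = 19.2 cm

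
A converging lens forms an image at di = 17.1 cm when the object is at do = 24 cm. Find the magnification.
M = −di/do = -0.7125 (inverted image)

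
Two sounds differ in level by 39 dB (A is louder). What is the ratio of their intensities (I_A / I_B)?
I_A/I_B = 10^(Δβ/10) = 7943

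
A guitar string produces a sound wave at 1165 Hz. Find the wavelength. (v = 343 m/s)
λ = v/f = 0.2944 m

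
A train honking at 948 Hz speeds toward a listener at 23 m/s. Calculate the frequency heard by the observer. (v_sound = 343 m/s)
f_obs = f·v/(v − v_s) = 1016 Hz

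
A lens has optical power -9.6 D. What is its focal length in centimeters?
f = 1/P = -10.42 cm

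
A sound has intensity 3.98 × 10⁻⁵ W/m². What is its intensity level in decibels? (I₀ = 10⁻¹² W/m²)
β = 10·log₁₀(I/I₀) = 76 dB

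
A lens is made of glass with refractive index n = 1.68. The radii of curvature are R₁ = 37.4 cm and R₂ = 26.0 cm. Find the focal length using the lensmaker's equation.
1/f = (n − 1)(1/R₁ − 1/R₂) → f = -125.4 cm (diverging lens)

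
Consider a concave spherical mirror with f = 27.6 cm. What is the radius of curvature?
R = 2|f| = 55.2 cm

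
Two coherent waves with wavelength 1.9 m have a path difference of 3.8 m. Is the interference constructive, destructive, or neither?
constructive — path difference = 2λ, a whole number of wavelengths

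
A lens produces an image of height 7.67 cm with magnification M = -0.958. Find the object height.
ho = |hi|/|M| = 8.006 cm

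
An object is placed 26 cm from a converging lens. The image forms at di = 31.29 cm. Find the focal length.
1/f = 1/do + 1/di → f = 14.2 cm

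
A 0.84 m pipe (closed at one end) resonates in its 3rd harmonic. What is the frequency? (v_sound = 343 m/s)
fₙ = nv/(4L) = 306.2 Hz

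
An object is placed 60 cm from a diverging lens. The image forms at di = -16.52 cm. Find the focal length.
1/f = 1/do + 1/di → f = -22.8 cm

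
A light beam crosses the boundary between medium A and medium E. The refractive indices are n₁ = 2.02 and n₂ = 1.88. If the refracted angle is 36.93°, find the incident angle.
sin θ₁ = (n₂/n₁)·sin θ₂ → θ₁ = 34°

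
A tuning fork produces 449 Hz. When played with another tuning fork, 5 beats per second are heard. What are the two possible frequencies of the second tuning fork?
f₂ = 449 ± 5 Hz → 454 Hz or 444 Hz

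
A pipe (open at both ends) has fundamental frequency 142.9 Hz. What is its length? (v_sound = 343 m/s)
L = v/(2f₁) = 1.2 m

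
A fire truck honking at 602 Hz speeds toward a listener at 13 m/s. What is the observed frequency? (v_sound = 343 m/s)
f_obs = f·v/(v − v_s) = 625.7 Hz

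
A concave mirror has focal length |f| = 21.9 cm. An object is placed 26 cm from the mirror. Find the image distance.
f = +21.9 cm (concave); 1/di = 1/f − 1/do → di = 138.9 cm (real image, in front of mirror)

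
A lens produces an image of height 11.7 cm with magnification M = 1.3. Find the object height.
ho = |hi|/|M| = 9 cm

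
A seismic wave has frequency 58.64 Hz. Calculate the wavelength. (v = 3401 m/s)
λ = v/f = 58 m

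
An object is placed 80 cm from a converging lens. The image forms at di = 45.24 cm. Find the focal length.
1/f = 1/do + 1/di → f = 28.9 cm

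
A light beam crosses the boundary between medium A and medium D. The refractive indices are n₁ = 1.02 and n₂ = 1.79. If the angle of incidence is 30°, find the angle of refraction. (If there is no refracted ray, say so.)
sin θ₂ = (n₁/n₂)·sin θ₁ = 0.2849 → θ₂ = 16.55°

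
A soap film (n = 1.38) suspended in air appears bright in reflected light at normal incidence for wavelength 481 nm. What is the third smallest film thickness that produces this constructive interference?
2nt = (m − ½)λ with m = 3 → t = (m − ½)λ/(2n) = 435.7 nm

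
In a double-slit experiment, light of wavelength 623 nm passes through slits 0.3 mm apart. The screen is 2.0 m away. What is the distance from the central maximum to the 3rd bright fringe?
y = mλL/d = 12.46 mm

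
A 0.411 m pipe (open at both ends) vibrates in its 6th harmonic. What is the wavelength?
λₙ = 2L/n = 0.137 m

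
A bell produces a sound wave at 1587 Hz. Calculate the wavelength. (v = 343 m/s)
λ = v/f = 0.2161 m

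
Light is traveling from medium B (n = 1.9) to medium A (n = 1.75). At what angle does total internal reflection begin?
θc = arcsin(n₂/n₁) = 67.08°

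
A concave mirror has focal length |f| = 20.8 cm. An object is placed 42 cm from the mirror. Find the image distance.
f = +20.8 cm (concave); 1/di = 1/f − 1/do → di = 41.21 cm (real image, in front of mirror)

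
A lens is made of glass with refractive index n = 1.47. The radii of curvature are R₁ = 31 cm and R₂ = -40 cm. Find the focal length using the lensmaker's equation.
1/f = (n − 1)(1/R₁ − 1/R₂) → f = 37.16 cm (converging lens)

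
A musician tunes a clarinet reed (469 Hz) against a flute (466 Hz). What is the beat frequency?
3 Hz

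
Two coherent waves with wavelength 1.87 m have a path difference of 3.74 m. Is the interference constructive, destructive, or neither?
constructive — path difference = 2λ, a whole number of wavelengths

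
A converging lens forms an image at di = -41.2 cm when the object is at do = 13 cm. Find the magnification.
M = −di/do = 3.169 (upright image)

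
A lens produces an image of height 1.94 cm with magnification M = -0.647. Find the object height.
ho = |hi|/|M| = 2.998 cm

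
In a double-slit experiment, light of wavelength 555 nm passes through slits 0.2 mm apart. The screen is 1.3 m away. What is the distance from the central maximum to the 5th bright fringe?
y = mλL/d = 18.04 mm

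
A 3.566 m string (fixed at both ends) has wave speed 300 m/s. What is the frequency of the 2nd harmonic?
fₙ = nv/(2L) = 84.13 Hz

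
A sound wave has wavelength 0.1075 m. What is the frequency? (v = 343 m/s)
f = v/λ = 3191 Hz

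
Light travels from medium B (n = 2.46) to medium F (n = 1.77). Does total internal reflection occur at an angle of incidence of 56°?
θc = arcsin(n₂/n₁) = 46.01°; 56° > θc, so yes — total internal reflection.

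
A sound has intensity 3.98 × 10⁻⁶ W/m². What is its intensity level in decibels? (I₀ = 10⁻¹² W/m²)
β = 10·log₁₀(I/I₀) = 66 dB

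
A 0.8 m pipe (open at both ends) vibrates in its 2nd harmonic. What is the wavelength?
λₙ = 2L/n = 0.8 m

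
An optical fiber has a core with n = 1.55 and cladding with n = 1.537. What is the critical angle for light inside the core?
θc = arcsin(n_cladding/n_core) = 82.57°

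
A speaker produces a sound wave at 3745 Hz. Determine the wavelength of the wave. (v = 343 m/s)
λ = v/f = 0.09159 m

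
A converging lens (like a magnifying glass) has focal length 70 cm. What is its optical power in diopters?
P = 1/f = 1.429 D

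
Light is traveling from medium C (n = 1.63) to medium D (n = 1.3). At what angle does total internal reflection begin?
θc = arcsin(n₂/n₁) = 52.9°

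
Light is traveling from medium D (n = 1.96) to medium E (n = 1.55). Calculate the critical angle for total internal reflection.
θc = arcsin(n₂/n₁) = 52.26°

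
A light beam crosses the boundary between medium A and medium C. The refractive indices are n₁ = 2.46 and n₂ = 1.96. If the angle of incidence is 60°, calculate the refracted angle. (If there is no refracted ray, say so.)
sin θ₂ = (n₁/n₂)·sin θ₁ = 1.087 > 1, so there is no refracted ray — the light undergoes total internal reflection.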